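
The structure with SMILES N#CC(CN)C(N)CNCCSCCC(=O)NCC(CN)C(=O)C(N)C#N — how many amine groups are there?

N≡C–: carbon triple-bonded to nitrogen → nitrile.
pendant –CH2NH2: N on sp³ C, no adjacent C=O → amine.
–NH2 on an sp³ carbon with no adjacent C=O → amine.
C–N–C with sp³ carbons and no adjacent C=O → amine (secondary).
C–S–C linkage → sulfide (thioether).
–C(=O)–N– linkage → amide (the N is not an amine).
pendant –CH2NH2: N on sp³ C, no adjacent C=O → amine.
–C(=O)– with carbon on both sides → ketone.
–NH2 on an sp³ carbon with no adjacent C=O → amine.
–C≡N: carbon triple-bonded to nitrogen → nitrile.
Amine appears at: CH(CH2NH2), CH(NH2), CH2NHCH2, CH(CH2NH2), CH(NH2) → 5.

5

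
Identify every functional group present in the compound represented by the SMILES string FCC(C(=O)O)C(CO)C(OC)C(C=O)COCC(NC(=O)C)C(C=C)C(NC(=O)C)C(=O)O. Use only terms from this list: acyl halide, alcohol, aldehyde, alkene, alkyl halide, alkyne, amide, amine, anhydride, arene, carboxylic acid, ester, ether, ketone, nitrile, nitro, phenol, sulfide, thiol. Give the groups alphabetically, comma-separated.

Working along the chain:
  FCH2: halogen on an sp³ carbon → alkyl halide.
  CH(COOH): pendant –COOH: carbonyl C bonded to C and –OH → carboxylic acid.
  CH(CH2OH): pendant –CH2OH on an sp³ backbone C → alcohol.
  CH(OCH3): pendant –OCH3: C–O–C with sp³ C, no adjacent C=O → ether.
  CH(CHO): pendant –CHO: carbonyl C bonded to C and H → aldehyde.
  CH2OCH2: C–O–C with sp³ carbons on both sides and no adjacent C=O → ether.
  CH(NHCOCH3): pendant –NHC(=O)CH3: N bonded to a carbonyl → amide (not amine).
  CH(CH=CH2): pendant –CH=CH2: C=C double bond → alkene.
  CH(NHCOCH3): pendant –NHC(=O)CH3: N bonded to a carbonyl → amide (not amine).
  COOH: –COOH: carbonyl C bonded to –OH and C → carboxylic acid (the –OH is not a separate alcohol).

alcohol, aldehyde, alkene, alkyl halide, amide, carboxylic acid, ether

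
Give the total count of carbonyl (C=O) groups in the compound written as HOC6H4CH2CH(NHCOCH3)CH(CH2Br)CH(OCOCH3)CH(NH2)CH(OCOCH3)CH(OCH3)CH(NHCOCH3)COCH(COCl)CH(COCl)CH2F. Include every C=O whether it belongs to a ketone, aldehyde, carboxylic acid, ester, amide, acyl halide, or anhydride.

7

CH(NHCOCH3): amide, 1 C=O (running total 1).
CH(OCOCH3): ester, 1 C=O (running total 2).
CH(OCOCH3): ester, 1 C=O (running total 3).
CH(NHCOCH3): amide, 1 C=O (running total 4).
CO: ketone, 1 C=O (running total 5).
CH(COCl): acyl halide, 1 C=O (running total 6).
CH(COCl): acyl halide, 1 C=O (running total 7).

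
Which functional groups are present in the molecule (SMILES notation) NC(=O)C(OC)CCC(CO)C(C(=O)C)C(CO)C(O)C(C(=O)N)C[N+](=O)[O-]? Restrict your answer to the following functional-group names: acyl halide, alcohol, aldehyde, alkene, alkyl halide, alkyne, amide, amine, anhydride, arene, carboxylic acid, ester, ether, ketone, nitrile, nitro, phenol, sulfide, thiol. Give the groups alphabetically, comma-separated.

Reading the structure from left to right:
  H2NCO: –C(=O)NH2: carbonyl C bonded to C and to N → amide (the N is not a separate amine).
  CH(OCH3): pendant –OCH3: C–O–C with sp³ C, no adjacent C=O → ether.
  CH(CH2OH): pendant –CH2OH on an sp³ backbone C → alcohol.
  CH(COCH3): pendant –COCH3: carbonyl C bonded to two carbons → ketone.
  CH(CH2OH): pendant –CH2OH on an sp³ backbone C → alcohol.
  CH(OH): –OH on an sp³ carbon → alcohol (secondary).
  CH(CONH2): pendant –CONH2: carbonyl C bonded to C and N → amide.
  CH2NO2: –NO2 on carbon → nitro group.

alcohol, amide, ether, ketone, nitro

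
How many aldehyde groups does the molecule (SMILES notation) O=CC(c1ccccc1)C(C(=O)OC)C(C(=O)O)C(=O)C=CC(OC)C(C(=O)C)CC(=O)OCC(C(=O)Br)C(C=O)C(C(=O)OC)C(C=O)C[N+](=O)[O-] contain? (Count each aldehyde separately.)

3

terminal –CHO: carbonyl C bonded to H and C → aldehyde.
pendant –C6H5: benzene ring → arene.
pendant –COOCH3: carbonyl C bonded to C and –OCH3 → ester.
pendant –COOH: carbonyl C bonded to C and –OH → carboxylic acid.
–C(=O)– with carbon on both sides → ketone.
C=C double bond → alkene.
pendant –OCH3: C–O–C with sp³ C, no adjacent C=O → ether.
pendant –COCH3: carbonyl C bonded to two carbons → ketone.
–C(=O)–O–C with C on the carbonyl side → ester.
pendant –C(=O)X: carbonyl C bonded to C and halogen → acyl halide.
pendant –CHO: carbonyl C bonded to C and H → aldehyde.
pendant –COOCH3: carbonyl C bonded to C and –OCH3 → ester.
pendant –CHO: carbonyl C bonded to C and H → aldehyde.
–NO2 on carbon → nitro group.
Aldehyde appears at: OHC, CH(CHO), CH(CHO) → 3.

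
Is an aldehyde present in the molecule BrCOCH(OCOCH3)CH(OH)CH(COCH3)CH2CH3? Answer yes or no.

no

Working along the chain:
  BrCO: –C(=O)Br: carbonyl C bonded to C and to a halogen → acyl halide (not alkyl halide).
  CH(OCOCH3): pendant –OC(=O)CH3: an acyloxy group → ester.
  CH(OH): –OH on an sp³ carbon → alcohol (secondary).
  CH(COCH3): pendant –COCH3: carbonyl C bonded to two carbons → ketone.
In CH(COCH3), the carbonyl carbon is bonded to two carbons, so it is a ketone, not an aldehyde.
The groups actually present are: acyl halide, alcohol, ester, ketone.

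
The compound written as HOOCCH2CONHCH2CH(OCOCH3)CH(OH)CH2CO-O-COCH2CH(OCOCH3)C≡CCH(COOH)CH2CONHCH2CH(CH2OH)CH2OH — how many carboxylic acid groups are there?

–COOH: carbonyl C bonded to –OH and C → carboxylic acid (the –OH is not a separate alcohol).
–C(=O)–N– linkage → amide (the N is not an amine).
pendant –OC(=O)CH3: an acyloxy group → ester.
–OH on an sp³ carbon → alcohol (secondary).
two acyl groups sharing one oxygen, –C(=O)–O–C(=O)– → anhydride.
pendant –OC(=O)CH3: an acyloxy group → ester.
C≡C triple bond → alkyne.
pendant –COOH: carbonyl C bonded to C and –OH → carboxylic acid.
–C(=O)–N– linkage → amide (the N is not an amine).
pendant –CH2OH on an sp³ backbone C → alcohol.
–OH on an sp³ carbon → alcohol.
Carboxylic acid appears at: HOOC, CH(COOH) → 2.

2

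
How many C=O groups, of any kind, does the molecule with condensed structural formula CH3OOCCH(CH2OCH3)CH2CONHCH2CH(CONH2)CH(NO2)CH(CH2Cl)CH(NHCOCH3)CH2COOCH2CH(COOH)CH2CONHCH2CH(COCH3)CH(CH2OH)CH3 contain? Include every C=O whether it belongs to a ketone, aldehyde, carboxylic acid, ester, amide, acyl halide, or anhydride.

8

CH3OOC: ester, 1 C=O (running total 1).
CH2CONHCH2: amide, 1 C=O (running total 2).
CH(CONH2): amide, 1 C=O (running total 3).
CH(NHCOCH3): amide, 1 C=O (running total 4).
CH2COOCH2: ester, 1 C=O (running total 5).
CH(COOH): carboxylic acid, 1 C=O (running total 6).
CH2CONHCH2: amide, 1 C=O (running total 7).
CH(COCH3): ketone, 1 C=O (running total 8).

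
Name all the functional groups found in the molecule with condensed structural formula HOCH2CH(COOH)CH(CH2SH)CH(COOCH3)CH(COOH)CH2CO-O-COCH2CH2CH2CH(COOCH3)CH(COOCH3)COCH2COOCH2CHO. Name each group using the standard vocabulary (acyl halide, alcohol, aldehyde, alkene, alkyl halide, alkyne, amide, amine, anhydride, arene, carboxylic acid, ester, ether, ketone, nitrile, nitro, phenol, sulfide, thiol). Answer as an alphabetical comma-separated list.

HO– on an sp³ carbon → alcohol.
pendant –COOH: carbonyl C bonded to C and –OH → carboxylic acid.
pendant –CH2SH → thiol.
pendant –COOCH3: carbonyl C bonded to C and –OCH3 → ester.
pendant –COOH: carbonyl C bonded to C and –OH → carboxylic acid.
two acyl groups sharing one oxygen, –C(=O)–O–C(=O)– → anhydride.
pendant –COOCH3: carbonyl C bonded to C and –OCH3 → ester.
pendant –COOCH3: carbonyl C bonded to C and –OCH3 → ester.
–C(=O)– with carbon on both sides → ketone.
–C(=O)–O–C with C on the carbonyl side → ester.
terminal –CHO: carbonyl C bonded to H and C → aldehyde.

alcohol, aldehyde, anhydride, carboxylic acid, ester, ketone, thiol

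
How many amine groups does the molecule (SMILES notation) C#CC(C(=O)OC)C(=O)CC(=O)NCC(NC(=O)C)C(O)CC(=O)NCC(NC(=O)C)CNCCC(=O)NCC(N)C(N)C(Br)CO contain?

C≡C triple bond → alkyne.
pendant –COOCH3: carbonyl C bonded to C and –OCH3 → ester.
–C(=O)– with carbon on both sides → ketone.
–C(=O)–N– linkage → amide (the N is not an amine).
pendant –NHC(=O)CH3: N bonded to a carbonyl → amide (not amine).
–OH on an sp³ carbon → alcohol (secondary).
–C(=O)–N– linkage → amide (the N is not an amine).
pendant –NHC(=O)CH3: N bonded to a carbonyl → amide (not amine).
C–N–C with sp³ carbons and no adjacent C=O → amine (secondary).
–C(=O)–N– linkage → amide (the N is not an amine).
–NH2 on an sp³ carbon with no adjacent C=O → amine.
–NH2 on an sp³ carbon with no adjacent C=O → amine.
halogen on an sp³ carbon → alkyl halide.
–OH on an sp³ carbon → alcohol.
Amine appears at: CH2NHCH2, CH(NH2), CH(NH2) → 3.

3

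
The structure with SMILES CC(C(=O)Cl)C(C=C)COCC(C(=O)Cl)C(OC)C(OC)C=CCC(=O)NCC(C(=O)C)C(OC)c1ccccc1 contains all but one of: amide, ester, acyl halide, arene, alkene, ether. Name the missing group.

ester

ether: present (CH2OCH2 — C–O–C with sp³ carbons on both sides and no adjacent C=O → ether).
alkene: present (CH(CH=CH2) — pendant –CH=CH2: C=C double bond → alkene).
amide: present (CH2CONHCH2 — –C(=O)–N– linkage → amide (the N is not an amine)).
acyl halide: present (CH(COCl) — pendant –C(=O)X: carbonyl C bonded to C and halogen → acyl halide).
arene: present (C6H5 — –C6H5 phenyl ring → arene).
ester: no segment matches this pattern.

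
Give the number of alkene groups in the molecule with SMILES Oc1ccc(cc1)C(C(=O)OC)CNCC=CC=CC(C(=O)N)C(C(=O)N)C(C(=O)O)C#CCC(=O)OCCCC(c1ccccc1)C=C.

–OH attached directly to an aromatic ring → phenol (not alcohol); the ring itself is an arene.
pendant –COOCH3: carbonyl C bonded to C and –OCH3 → ester.
C–N–C with sp³ carbons and no adjacent C=O → amine (secondary).
C=C double bond → alkene.
C=C double bond → alkene.
pendant –CONH2: carbonyl C bonded to C and N → amide.
pendant –CONH2: carbonyl C bonded to C and N → amide.
pendant –COOH: carbonyl C bonded to C and –OH → carboxylic acid.
C≡C triple bond → alkyne.
–C(=O)–O–C with C on the carbonyl side → ester.
pendant –C6H5: benzene ring → arene.
C=C double bond → alkene.
Alkene appears at: CH=CH, CH=CH, CH=CH2 → 3.

3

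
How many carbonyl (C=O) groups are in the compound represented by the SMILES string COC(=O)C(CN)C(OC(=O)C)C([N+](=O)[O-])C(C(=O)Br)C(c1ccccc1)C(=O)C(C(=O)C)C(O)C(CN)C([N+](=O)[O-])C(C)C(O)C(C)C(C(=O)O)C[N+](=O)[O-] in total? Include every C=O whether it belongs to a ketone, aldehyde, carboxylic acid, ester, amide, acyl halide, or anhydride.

CH3OOC: ester, 1 C=O (running total 1).
CH(OCOCH3): ester, 1 C=O (running total 2).
CH(COBr): acyl halide, 1 C=O (running total 3).
CO: ketone, 1 C=O (running total 4).
CH(COCH3): ketone, 1 C=O (running total 5).
CH(COOH): carboxylic acid, 1 C=O (running total 6).

6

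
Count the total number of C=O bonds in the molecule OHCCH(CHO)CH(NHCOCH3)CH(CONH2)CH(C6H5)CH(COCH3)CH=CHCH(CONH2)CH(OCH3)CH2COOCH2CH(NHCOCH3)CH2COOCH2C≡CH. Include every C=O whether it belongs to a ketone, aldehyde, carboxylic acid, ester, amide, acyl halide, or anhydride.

9

OHC: aldehyde, 1 C=O (running total 1).
CH(CHO): aldehyde, 1 C=O (running total 2).
CH(NHCOCH3): amide, 1 C=O (running total 3).
CH(CONH2): amide, 1 C=O (running total 4).
CH(COCH3): ketone, 1 C=O (running total 5).
CH(CONH2): amide, 1 C=O (running total 6).
CH2COOCH2: ester, 1 C=O (running total 7).
CH(NHCOCH3): amide, 1 C=O (running total 8).
CH2COOCH2: ester, 1 C=O (running total 9).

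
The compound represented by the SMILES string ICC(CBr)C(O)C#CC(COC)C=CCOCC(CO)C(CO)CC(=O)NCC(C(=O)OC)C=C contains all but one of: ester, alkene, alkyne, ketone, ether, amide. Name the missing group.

alkyne: present (C≡C — C≡C triple bond → alkyne).
amide: present (CH2CONHCH2 — –C(=O)–N– linkage → amide (the N is not an amine)).
alkene: present (CH=CH — C=C double bond → alkene).
ether: present (CH(CH2OCH3) — pendant –CH2OCH3: C–O–C linkage → ether).
ester: present (CH(COOCH3) — pendant –COOCH3: carbonyl C bonded to C and –OCH3 → ester).
ketone: absent. In CH(COOCH3), the C=O is bonded to an –O–C group, which defines an ester, not a ketone. In CH2CONHCH2, the C=O is bonded to nitrogen, which defines an amide, not a ketone.

ketone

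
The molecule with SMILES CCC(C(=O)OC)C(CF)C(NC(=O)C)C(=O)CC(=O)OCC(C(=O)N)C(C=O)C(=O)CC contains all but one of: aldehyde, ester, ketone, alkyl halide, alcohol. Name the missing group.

ketone: present (CO — –C(=O)– with carbon on both sides → ketone).
alkyl halide: present (CH(CH2F) — pendant –CH2X: halogen on sp³ carbon → alkyl halide).
aldehyde: present (CH(CHO) — pendant –CHO: carbonyl C bonded to C and H → aldehyde).
ester: present (CH(COOCH3) — pendant –COOCH3: carbonyl C bonded to C and –OCH3 → ester).
alcohol: no segment matches this pattern.

alcohol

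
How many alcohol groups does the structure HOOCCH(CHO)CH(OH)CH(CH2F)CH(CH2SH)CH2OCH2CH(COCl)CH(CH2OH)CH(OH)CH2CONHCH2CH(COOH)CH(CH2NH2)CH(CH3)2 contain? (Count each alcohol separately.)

3

Working along the chain:
  HOOC: –COOH: carbonyl C bonded to –OH and C → carboxylic acid (the –OH is not a separate alcohol).
  CH(CHO): pendant –CHO: carbonyl C bonded to C and H → aldehyde.
  CH(OH): –OH on an sp³ carbon → alcohol (secondary).
  CH(CH2F): pendant –CH2X: halogen on sp³ carbon → alkyl halide.
  CH(CH2SH): pendant –CH2SH → thiol.
  CH2OCH2: C–O–C with sp³ carbons on both sides and no adjacent C=O → ether.
  CH(COCl): pendant –C(=O)X: carbonyl C bonded to C and halogen → acyl halide.
  CH(CH2OH): pendant –CH2OH on an sp³ backbone C → alcohol.
  CH(OH): –OH on an sp³ carbon → alcohol (secondary).
  CH2CONHCH2: –C(=O)–N– linkage → amide (the N is not an amine).
  CH(COOH): pendant –COOH: carbonyl C bonded to C and –OH → carboxylic acid.
  CH(CH2NH2): pendant –CH2NH2: N on sp³ C, no adjacent C=O → amine.
Alcohol appears at: CH(OH), CH(CH2OH), CH(OH) → 3.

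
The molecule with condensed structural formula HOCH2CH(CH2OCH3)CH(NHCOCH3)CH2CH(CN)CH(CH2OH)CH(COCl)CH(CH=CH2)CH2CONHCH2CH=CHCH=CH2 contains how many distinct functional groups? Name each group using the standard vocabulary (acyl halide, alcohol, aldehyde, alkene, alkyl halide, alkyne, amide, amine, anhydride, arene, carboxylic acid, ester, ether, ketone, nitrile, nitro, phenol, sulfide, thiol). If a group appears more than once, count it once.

Taking each segment in turn:
  HOCH2: HO– on an sp³ carbon → alcohol.
  CH(CH2OCH3): pendant –CH2OCH3: C–O–C linkage → ether.
  CH(NHCOCH3): pendant –NHC(=O)CH3: N bonded to a carbonyl → amide (not amine).
  CH(CN): pendant –C≡N: nitrile.
  CH(CH2OH): pendant –CH2OH on an sp³ backbone C → alcohol.
  CH(COCl): pendant –C(=O)X: carbonyl C bonded to C and halogen → acyl halide.
  CH(CH=CH2): pendant –CH=CH2: C=C double bond → alkene.
  CH2CONHCH2: –C(=O)–N– linkage → amide (the N is not an amine).
  CH=CH: C=C double bond → alkene.
  CH=CH2: C=C double bond → alkene.
Distinct types present: acyl halide, alcohol, alkene, amide, ether, nitrile.

6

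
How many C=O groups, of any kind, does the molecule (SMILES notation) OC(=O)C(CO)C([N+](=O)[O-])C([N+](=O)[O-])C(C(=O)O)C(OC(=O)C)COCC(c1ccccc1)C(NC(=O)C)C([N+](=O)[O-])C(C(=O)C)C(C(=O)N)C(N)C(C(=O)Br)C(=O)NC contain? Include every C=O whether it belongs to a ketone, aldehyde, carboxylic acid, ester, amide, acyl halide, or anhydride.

8

HOOC: carboxylic acid, 1 C=O (running total 1).
CH(COOH): carboxylic acid, 1 C=O (running total 2).
CH(OCOCH3): ester, 1 C=O (running total 3).
CH(NHCOCH3): amide, 1 C=O (running total 4).
CH(COCH3): ketone, 1 C=O (running total 5).
CH(CONH2): amide, 1 C=O (running total 6).
CH(COBr): acyl halide, 1 C=O (running total 7).
CONHCH3: amide, 1 C=O (running total 8).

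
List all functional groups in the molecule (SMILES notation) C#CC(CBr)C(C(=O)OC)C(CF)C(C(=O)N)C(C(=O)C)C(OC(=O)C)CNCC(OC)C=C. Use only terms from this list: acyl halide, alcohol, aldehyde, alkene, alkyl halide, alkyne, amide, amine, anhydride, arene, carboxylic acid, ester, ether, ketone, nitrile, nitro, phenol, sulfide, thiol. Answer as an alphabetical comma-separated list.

alkene, alkyl halide, alkyne, amide, amine, ester, ether, ketone

Taking each segment in turn:
  HC≡C: C≡C triple bond → alkyne.
  CH(CH2Br): pendant –CH2X: halogen on sp³ carbon → alkyl halide.
  CH(COOCH3): pendant –COOCH3: carbonyl C bonded to C and –OCH3 → ester.
  CH(CH2F): pendant –CH2X: halogen on sp³ carbon → alkyl halide.
  CH(CONH2): pendant –CONH2: carbonyl C bonded to C and N → amide.
  CH(COCH3): pendant –COCH3: carbonyl C bonded to two carbons → ketone.
  CH(OCOCH3): pendant –OC(=O)CH3: an acyloxy group → ester.
  CH2NHCH2: C–N–C with sp³ carbons and no adjacent C=O → amine (secondary).
  CH(OCH3): pendant –OCH3: C–O–C with sp³ C, no adjacent C=O → ether.
  CH=CH2: C=C double bond → alkene.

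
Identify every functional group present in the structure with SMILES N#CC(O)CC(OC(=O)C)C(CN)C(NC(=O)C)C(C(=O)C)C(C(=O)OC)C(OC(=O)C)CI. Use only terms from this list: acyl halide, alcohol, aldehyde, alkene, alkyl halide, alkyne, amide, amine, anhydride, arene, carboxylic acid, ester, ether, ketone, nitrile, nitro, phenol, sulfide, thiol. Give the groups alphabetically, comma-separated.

alcohol, alkyl halide, amide, amine, ester, ketone, nitrile

N≡C–: carbon triple-bonded to nitrogen → nitrile.
–OH on an sp³ carbon → alcohol (secondary).
pendant –OC(=O)CH3: an acyloxy group → ester.
pendant –CH2NH2: N on sp³ C, no adjacent C=O → amine.
pendant –NHC(=O)CH3: N bonded to a carbonyl → amide (not amine).
pendant –COCH3: carbonyl C bonded to two carbons → ketone.
pendant –COOCH3: carbonyl C bonded to C and –OCH3 → ester.
pendant –OC(=O)CH3: an acyloxy group → ester.
halogen on an sp³ carbon → alkyl halide.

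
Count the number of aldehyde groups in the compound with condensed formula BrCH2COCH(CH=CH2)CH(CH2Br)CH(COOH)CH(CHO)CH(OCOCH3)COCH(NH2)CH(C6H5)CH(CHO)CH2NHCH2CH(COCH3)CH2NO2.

halogen on an sp³ carbon → alkyl halide.
–C(=O)– with carbon on both sides → ketone.
pendant –CH=CH2: C=C double bond → alkene.
pendant –CH2X: halogen on sp³ carbon → alkyl halide.
pendant –COOH: carbonyl C bonded to C and –OH → carboxylic acid.
pendant –CHO: carbonyl C bonded to C and H → aldehyde.
pendant –OC(=O)CH3: an acyloxy group → ester.
–C(=O)– with carbon on both sides → ketone.
–NH2 on an sp³ carbon with no adjacent C=O → amine.
pendant –C6H5: benzene ring → arene.
pendant –CHO: carbonyl C bonded to C and H → aldehyde.
C–N–C with sp³ carbons and no adjacent C=O → amine (secondary).
pendant –COCH3: carbonyl C bonded to two carbons → ketone.
–NO2 on carbon → nitro group.
Aldehyde appears at: CH(CHO), CH(CHO) → 2.

2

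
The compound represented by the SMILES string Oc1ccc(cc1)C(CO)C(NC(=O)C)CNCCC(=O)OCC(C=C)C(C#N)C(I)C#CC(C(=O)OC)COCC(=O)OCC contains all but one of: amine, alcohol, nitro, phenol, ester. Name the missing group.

nitro

ester: present (CH2COOCH2 — –C(=O)–O–C with C on the carbonyl side → ester).
phenol: present (HOC6H4 — –OH attached directly to an aromatic ring → phenol (not alcohol); the ring itself is an arene).
alcohol: present (CH(CH2OH) — pendant –CH2OH on an sp³ backbone C → alcohol).
amine: present (CH2NHCH2 — C–N–C with sp³ carbons and no adjacent C=O → amine (secondary)).
nitro: no segment matches this pattern.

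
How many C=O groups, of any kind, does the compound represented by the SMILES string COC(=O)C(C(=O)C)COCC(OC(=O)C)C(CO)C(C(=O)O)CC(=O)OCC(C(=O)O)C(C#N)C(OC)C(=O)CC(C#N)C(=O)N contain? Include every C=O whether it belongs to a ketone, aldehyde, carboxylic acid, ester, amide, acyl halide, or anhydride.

8

CH3OOC: ester, 1 C=O (running total 1).
CH(COCH3): ketone, 1 C=O (running total 2).
CH(OCOCH3): ester, 1 C=O (running total 3).
CH(COOH): carboxylic acid, 1 C=O (running total 4).
CH2COOCH2: ester, 1 C=O (running total 5).
CH(COOH): carboxylic acid, 1 C=O (running total 6).
CO: ketone, 1 C=O (running total 7).
CONH2: amide, 1 C=O (running total 8).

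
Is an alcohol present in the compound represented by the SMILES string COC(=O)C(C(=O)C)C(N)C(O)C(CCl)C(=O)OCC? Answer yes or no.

yes

Taking each segment in turn:
  CH3OOC: CH3O–C(=O)–: carbonyl C bonded to C and to –OCH3 → ester (not ketone + ether).
  CH(COCH3): pendant –COCH3: carbonyl C bonded to two carbons → ketone.
  CH(NH2): –NH2 on an sp³ carbon with no adjacent C=O → amine.
  CH(OH): –OH on an sp³ carbon → alcohol (secondary).
  CH(CH2Cl): pendant –CH2X: halogen on sp³ carbon → alkyl halide.
  COOCH2CH3: –C(=O)OCH2CH3: carbonyl C bonded to C and to –OEt → ester.
The CH(OH) segment supplies the alcohol: –OH on an sp³ carbon → alcohol (secondary).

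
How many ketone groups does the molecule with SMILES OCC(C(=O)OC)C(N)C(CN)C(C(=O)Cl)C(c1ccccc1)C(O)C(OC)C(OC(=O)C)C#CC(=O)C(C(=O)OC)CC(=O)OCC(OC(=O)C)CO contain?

1

HO– on an sp³ carbon → alcohol.
pendant –COOCH3: carbonyl C bonded to C and –OCH3 → ester.
–NH2 on an sp³ carbon with no adjacent C=O → amine.
pendant –CH2NH2: N on sp³ C, no adjacent C=O → amine.
pendant –C(=O)X: carbonyl C bonded to C and halogen → acyl halide.
pendant –C6H5: benzene ring → arene.
–OH on an sp³ carbon → alcohol (secondary).
pendant –OCH3: C–O–C with sp³ C, no adjacent C=O → ether.
pendant –OC(=O)CH3: an acyloxy group → ester.
C≡C triple bond → alkyne.
–C(=O)– with carbon on both sides → ketone.
pendant –COOCH3: carbonyl C bonded to C and –OCH3 → ester.
–C(=O)–O–C with C on the carbonyl side → ester.
pendant –OC(=O)CH3: an acyloxy group → ester.
–OH on an sp³ carbon → alcohol.
Ketone appears at: CO → 1.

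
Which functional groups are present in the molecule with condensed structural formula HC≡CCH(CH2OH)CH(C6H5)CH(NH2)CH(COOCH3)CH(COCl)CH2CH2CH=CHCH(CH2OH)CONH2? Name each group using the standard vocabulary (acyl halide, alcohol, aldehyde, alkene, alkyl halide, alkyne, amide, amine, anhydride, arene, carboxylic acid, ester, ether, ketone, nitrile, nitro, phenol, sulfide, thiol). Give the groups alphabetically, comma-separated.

Taking each segment in turn:
  HC≡C: C≡C triple bond → alkyne.
  CH(CH2OH): pendant –CH2OH on an sp³ backbone C → alcohol.
  CH(C6H5): pendant –C6H5: benzene ring → arene.
  CH(NH2): –NH2 on an sp³ carbon with no adjacent C=O → amine.
  CH(COOCH3): pendant –COOCH3: carbonyl C bonded to C and –OCH3 → ester.
  CH(COCl): pendant –C(=O)X: carbonyl C bonded to C and halogen → acyl halide.
  CH=CH: C=C double bond → alkene.
  CH(CH2OH): pendant –CH2OH on an sp³ backbone C → alcohol.
  CONH2: –C(=O)NH2: carbonyl C bonded to C and to N → amide (the N is not a separate amine).

acyl halide, alcohol, alkene, alkyne, amide, amine, arene, ester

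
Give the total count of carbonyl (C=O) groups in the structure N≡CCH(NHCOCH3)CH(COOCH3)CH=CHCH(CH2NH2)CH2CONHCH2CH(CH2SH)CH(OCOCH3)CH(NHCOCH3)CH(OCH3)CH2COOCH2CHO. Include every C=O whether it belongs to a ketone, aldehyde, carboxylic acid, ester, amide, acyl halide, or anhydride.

7

CH(NHCOCH3): amide, 1 C=O (running total 1).
CH(COOCH3): ester, 1 C=O (running total 2).
CH2CONHCH2: amide, 1 C=O (running total 3).
CH(OCOCH3): ester, 1 C=O (running total 4).
CH(NHCOCH3): amide, 1 C=O (running total 5).
CH2COOCH2: ester, 1 C=O (running total 6).
CHO: aldehyde, 1 C=O (running total 7).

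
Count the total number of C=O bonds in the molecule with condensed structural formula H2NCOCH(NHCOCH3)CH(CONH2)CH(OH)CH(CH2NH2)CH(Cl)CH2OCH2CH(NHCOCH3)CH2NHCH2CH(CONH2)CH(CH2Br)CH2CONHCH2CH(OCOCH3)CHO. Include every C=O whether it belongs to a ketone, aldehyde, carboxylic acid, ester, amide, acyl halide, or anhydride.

H2NCO: amide, 1 C=O (running total 1).
CH(NHCOCH3): amide, 1 C=O (running total 2).
CH(CONH2): amide, 1 C=O (running total 3).
CH(NHCOCH3): amide, 1 C=O (running total 4).
CH(CONH2): amide, 1 C=O (running total 5).
CH2CONHCH2: amide, 1 C=O (running total 6).
CH(OCOCH3): ester, 1 C=O (running total 7).
CHO: aldehyde, 1 C=O (running total 8).

8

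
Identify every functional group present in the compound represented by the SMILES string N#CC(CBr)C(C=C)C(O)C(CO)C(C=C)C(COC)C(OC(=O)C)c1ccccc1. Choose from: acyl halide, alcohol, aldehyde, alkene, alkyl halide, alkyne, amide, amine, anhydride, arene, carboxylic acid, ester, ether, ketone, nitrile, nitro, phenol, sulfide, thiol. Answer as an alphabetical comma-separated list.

Working along the chain:
  N≡C: N≡C–: carbon triple-bonded to nitrogen → nitrile.
  CH(CH2Br): pendant –CH2X: halogen on sp³ carbon → alkyl halide.
  CH(CH=CH2): pendant –CH=CH2: C=C double bond → alkene.
  CH(OH): –OH on an sp³ carbon → alcohol (secondary).
  CH(CH2OH): pendant –CH2OH on an sp³ backbone C → alcohol.
  CH(CH=CH2): pendant –CH=CH2: C=C double bond → alkene.
  CH(CH2OCH3): pendant –CH2OCH3: C–O–C linkage → ether.
  CH(OCOCH3): pendant –OC(=O)CH3: an acyloxy group → ester.
  C6H5: –C6H5 phenyl ring → arene.

alcohol, alkene, alkyl halide, arene, ester, ether, nitrile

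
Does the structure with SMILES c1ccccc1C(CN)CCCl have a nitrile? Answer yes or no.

Taking each segment in turn:
  C6H5: C6H5– phenyl ring → arene.
  CH(CH2NH2): pendant –CH2NH2: N on sp³ C, no adjacent C=O → amine.
  CH2Cl: halogen on an sp³ carbon → alkyl halide.
The groups actually present are: alkyl halide, amine, arene.

no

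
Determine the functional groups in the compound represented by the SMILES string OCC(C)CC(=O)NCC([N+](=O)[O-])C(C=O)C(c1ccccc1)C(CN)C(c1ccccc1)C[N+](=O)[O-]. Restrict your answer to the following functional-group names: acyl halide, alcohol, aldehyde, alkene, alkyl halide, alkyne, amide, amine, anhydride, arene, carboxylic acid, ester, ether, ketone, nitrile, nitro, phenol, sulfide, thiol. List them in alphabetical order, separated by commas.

HO– on an sp³ carbon → alcohol.
–C(=O)–N– linkage → amide (the N is not an amine).
–NO2 on an sp³ carbon → nitro (the N=O is not a carbonyl).
pendant –CHO: carbonyl C bonded to C and H → aldehyde.
pendant –C6H5: benzene ring → arene.
pendant –CH2NH2: N on sp³ C, no adjacent C=O → amine.
pendant –C6H5: benzene ring → arene.
–NO2 on carbon → nitro group.

alcohol, aldehyde, amide, amine, arene, nitro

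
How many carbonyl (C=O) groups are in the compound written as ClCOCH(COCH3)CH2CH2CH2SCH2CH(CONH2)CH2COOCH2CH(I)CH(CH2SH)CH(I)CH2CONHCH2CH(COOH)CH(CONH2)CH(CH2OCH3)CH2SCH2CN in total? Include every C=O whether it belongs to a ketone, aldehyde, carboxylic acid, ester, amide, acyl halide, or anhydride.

7

ClCO: acyl halide, 1 C=O (running total 1).
CH(COCH3): ketone, 1 C=O (running total 2).
CH(CONH2): amide, 1 C=O (running total 3).
CH2COOCH2: ester, 1 C=O (running total 4).
CH2CONHCH2: amide, 1 C=O (running total 5).
CH(COOH): carboxylic acid, 1 C=O (running total 6).
CH(CONH2): amide, 1 C=O (running total 7).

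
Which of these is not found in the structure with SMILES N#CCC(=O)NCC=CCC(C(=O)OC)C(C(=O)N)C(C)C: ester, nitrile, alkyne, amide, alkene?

alkyne

nitrile: present (N≡C — N≡C–: carbon triple-bonded to nitrogen → nitrile).
ester: present (CH(COOCH3) — pendant –COOCH3: carbonyl C bonded to C and –OCH3 → ester).
alkene: present (CH=CH — C=C double bond → alkene).
amide: present (CH2CONHCH2 — –C(=O)–N– linkage → amide (the N is not an amine)).
alkyne: absent. In N≡C, the triple bond is C≡N, not C≡C, so it is a nitrile.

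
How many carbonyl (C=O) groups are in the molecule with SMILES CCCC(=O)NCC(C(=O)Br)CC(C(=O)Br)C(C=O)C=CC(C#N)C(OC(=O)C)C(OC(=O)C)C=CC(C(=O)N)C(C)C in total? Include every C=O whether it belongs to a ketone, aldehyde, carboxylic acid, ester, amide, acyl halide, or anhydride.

CH2CONHCH2: amide, 1 C=O (running total 1).
CH(COBr): acyl halide, 1 C=O (running total 2).
CH(COBr): acyl halide, 1 C=O (running total 3).
CH(CHO): aldehyde, 1 C=O (running total 4).
CH(OCOCH3): ester, 1 C=O (running total 5).
CH(OCOCH3): ester, 1 C=O (running total 6).
CH(CONH2): amide, 1 C=O (running total 7).

7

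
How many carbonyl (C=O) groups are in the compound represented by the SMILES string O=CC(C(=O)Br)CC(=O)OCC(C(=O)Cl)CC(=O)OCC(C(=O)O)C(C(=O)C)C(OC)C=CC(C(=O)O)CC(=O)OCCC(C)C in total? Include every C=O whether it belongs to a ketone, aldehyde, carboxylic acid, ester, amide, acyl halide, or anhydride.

9

OHC: aldehyde, 1 C=O (running total 1).
CH(COBr): acyl halide, 1 C=O (running total 2).
CH2COOCH2: ester, 1 C=O (running total 3).
CH(COCl): acyl halide, 1 C=O (running total 4).
CH2COOCH2: ester, 1 C=O (running total 5).
CH(COOH): carboxylic acid, 1 C=O (running total 6).
CH(COCH3): ketone, 1 C=O (running total 7).
CH(COOH): carboxylic acid, 1 C=O (running total 8).
CH2COOCH2: ester, 1 C=O (running total 9).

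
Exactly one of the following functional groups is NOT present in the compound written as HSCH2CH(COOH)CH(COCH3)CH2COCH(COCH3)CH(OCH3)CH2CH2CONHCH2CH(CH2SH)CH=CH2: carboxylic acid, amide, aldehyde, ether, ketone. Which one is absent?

ether: present (CH(OCH3) — pendant –OCH3: C–O–C with sp³ C, no adjacent C=O → ether).
ketone: present (CH(COCH3) — pendant –COCH3: carbonyl C bonded to two carbons → ketone).
amide: present (CH2CONHCH2 — –C(=O)–N– linkage → amide (the N is not an amine)).
carboxylic acid: present (CH(COOH) — pendant –COOH: carbonyl C bonded to C and –OH → carboxylic acid).
aldehyde: absent. In each of CH(COCH3) and CO, the carbonyl carbon is bonded to two carbons, so it is a ketone, not an aldehyde. In CH(COOH), the carbonyl carbon bears –OH, not –H, so it is a carboxylic acid.

aldehyde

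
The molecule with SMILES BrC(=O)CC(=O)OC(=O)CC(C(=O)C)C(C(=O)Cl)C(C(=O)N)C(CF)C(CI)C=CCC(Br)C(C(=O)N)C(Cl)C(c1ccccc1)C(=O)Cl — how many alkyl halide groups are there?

Working along the chain:
  BrCO: –C(=O)Br: carbonyl C bonded to C and to a halogen → acyl halide (not alkyl halide).
  CH2CO-O-COCH2: two acyl groups sharing one oxygen, –C(=O)–O–C(=O)– → anhydride.
  CH(COCH3): pendant –COCH3: carbonyl C bonded to two carbons → ketone.
  CH(COCl): pendant –C(=O)X: carbonyl C bonded to C and halogen → acyl halide.
  CH(CONH2): pendant –CONH2: carbonyl C bonded to C and N → amide.
  CH(CH2F): pendant –CH2X: halogen on sp³ carbon → alkyl halide.
  CH(CH2I): pendant –CH2X: halogen on sp³ carbon → alkyl halide.
  CH=CH: C=C double bond → alkene.
  CH(Br): halogen on an sp³ carbon → alkyl halide.
  CH(CONH2): pendant –CONH2: carbonyl C bonded to C and N → amide.
  CH(Cl): halogen on an sp³ carbon → alkyl halide.
  CH(C6H5): pendant –C6H5: benzene ring → arene.
  COCl: –C(=O)Cl: carbonyl C bonded to C and to a halogen → acyl halide (not alkyl halide).
Alkyl halide appears at: CH(CH2F), CH(CH2I), CH(Br), CH(Cl) → 4.

4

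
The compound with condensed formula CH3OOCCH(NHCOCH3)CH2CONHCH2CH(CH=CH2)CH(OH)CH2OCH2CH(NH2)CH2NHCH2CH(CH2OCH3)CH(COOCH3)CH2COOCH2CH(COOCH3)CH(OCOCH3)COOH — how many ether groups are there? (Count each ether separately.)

2

CH3O–C(=O)–: carbonyl C bonded to C and to –OCH3 → ester (not ketone + ether).
pendant –NHC(=O)CH3: N bonded to a carbonyl → amide (not amine).
–C(=O)–N– linkage → amide (the N is not an amine).
pendant –CH=CH2: C=C double bond → alkene.
–OH on an sp³ carbon → alcohol (secondary).
C–O–C with sp³ carbons on both sides and no adjacent C=O → ether.
–NH2 on an sp³ carbon with no adjacent C=O → amine.
C–N–C with sp³ carbons and no adjacent C=O → amine (secondary).
pendant –CH2OCH3: C–O–C linkage → ether.
pendant –COOCH3: carbonyl C bonded to C and –OCH3 → ester.
–C(=O)–O–C with C on the carbonyl side → ester.
pendant –COOCH3: carbonyl C bonded to C and –OCH3 → ester.
pendant –OC(=O)CH3: an acyloxy group → ester.
–COOH: carbonyl C bonded to –OH and C → carboxylic acid (the –OH is not a separate alcohol).
Ether appears at: CH2OCH2, CH(CH2OCH3) → 2.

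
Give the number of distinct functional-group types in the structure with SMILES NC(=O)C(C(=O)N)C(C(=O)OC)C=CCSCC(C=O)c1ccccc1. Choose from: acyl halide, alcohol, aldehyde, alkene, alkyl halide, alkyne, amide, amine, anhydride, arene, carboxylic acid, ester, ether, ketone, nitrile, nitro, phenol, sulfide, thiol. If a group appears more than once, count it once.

6

–C(=O)NH2: carbonyl C bonded to C and to N → amide (the N is not a separate amine).
pendant –CONH2: carbonyl C bonded to C and N → amide.
pendant –COOCH3: carbonyl C bonded to C and –OCH3 → ester.
C=C double bond → alkene.
C–S–C linkage → sulfide (thioether).
pendant –CHO: carbonyl C bonded to C and H → aldehyde.
–C6H5 phenyl ring → arene.
Distinct types present: aldehyde, alkene, amide, arene, ester, sulfide.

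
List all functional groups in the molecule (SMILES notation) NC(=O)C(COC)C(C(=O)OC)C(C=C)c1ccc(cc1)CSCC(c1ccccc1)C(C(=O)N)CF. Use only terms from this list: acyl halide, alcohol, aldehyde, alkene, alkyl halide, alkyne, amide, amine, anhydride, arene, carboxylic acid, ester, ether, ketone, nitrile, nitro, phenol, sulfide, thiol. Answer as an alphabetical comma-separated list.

alkene, alkyl halide, amide, arene, ester, ether, sulfide

Working along the chain:
  H2NCO: –C(=O)NH2: carbonyl C bonded to C and to N → amide (the N is not a separate amine).
  CH(CH2OCH3): pendant –CH2OCH3: C–O–C linkage → ether.
  CH(COOCH3): pendant –COOCH3: carbonyl C bonded to C and –OCH3 → ester.
  CH(CH=CH2): pendant –CH=CH2: C=C double bond → alkene.
  C6H4: para-disubstituted benzene ring → arene.
  CH2SCH2: C–S–C linkage → sulfide (thioether).
  CH(C6H5): pendant –C6H5: benzene ring → arene.
  CH(CONH2): pendant –CONH2: carbonyl C bonded to C and N → amide.
  CH2F: halogen on an sp³ carbon → alkyl halide.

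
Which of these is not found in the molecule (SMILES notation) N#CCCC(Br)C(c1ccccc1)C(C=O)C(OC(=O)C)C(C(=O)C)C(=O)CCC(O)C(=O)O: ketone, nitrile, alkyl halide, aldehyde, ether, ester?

ether

nitrile: present (N≡C — N≡C–: carbon triple-bonded to nitrogen → nitrile).
alkyl halide: present (CH(Br) — halogen on an sp³ carbon → alkyl halide).
ester: present (CH(OCOCH3) — pendant –OC(=O)CH3: an acyloxy group → ester).
aldehyde: present (CH(CHO) — pendant –CHO: carbonyl C bonded to C and H → aldehyde).
ketone: present (CH(COCH3) — pendant –COCH3: carbonyl C bonded to two carbons → ketone).
ether: absent. In CH(OCOCH3), the C–O–C oxygen is adjacent to a C=O, so it belongs to an ester, not an ether.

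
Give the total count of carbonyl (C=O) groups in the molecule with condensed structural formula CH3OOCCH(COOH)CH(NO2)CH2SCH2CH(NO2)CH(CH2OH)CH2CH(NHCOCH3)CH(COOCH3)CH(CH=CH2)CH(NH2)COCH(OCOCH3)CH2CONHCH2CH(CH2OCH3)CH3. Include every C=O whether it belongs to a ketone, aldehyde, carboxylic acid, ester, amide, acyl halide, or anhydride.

CH3OOC: ester, 1 C=O (running total 1).
CH(COOH): carboxylic acid, 1 C=O (running total 2).
CH(NHCOCH3): amide, 1 C=O (running total 3).
CH(COOCH3): ester, 1 C=O (running total 4).
CO: ketone, 1 C=O (running total 5).
CH(OCOCH3): ester, 1 C=O (running total 6).
CH2CONHCH2: amide, 1 C=O (running total 7).

7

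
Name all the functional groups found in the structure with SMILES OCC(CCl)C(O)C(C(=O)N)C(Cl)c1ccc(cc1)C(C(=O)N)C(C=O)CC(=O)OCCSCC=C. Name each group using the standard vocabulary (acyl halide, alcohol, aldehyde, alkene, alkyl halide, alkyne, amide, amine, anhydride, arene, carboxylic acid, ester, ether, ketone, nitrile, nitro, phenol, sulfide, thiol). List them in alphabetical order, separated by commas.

Reading the structure from left to right:
  HOCH2: HO– on an sp³ carbon → alcohol.
  CH(CH2Cl): pendant –CH2X: halogen on sp³ carbon → alkyl halide.
  CH(OH): –OH on an sp³ carbon → alcohol (secondary).
  CH(CONH2): pendant –CONH2: carbonyl C bonded to C and N → amide.
  CH(Cl): halogen on an sp³ carbon → alkyl halide.
  C6H4: para-disubstituted benzene ring → arene.
  CH(CONH2): pendant –CONH2: carbonyl C bonded to C and N → amide.
  CH(CHO): pendant –CHO: carbonyl C bonded to C and H → aldehyde.
  CH2COOCH2: –C(=O)–O–C with C on the carbonyl side → ester.
  CH2SCH2: C–S–C linkage → sulfide (thioether).
  CH=CH2: C=C double bond → alkene.

alcohol, aldehyde, alkene, alkyl halide, amide, arene, ester, sulfide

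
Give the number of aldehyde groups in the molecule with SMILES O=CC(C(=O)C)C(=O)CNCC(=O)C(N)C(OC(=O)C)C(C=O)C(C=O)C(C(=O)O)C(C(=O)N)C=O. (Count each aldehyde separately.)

4

Reading the structure from left to right:
  OHC: terminal –CHO: carbonyl C bonded to H and C → aldehyde.
  CH(COCH3): pendant –COCH3: carbonyl C bonded to two carbons → ketone.
  CO: –C(=O)– with carbon on both sides → ketone.
  CH2NHCH2: C–N–C with sp³ carbons and no adjacent C=O → amine (secondary).
  CO: –C(=O)– with carbon on both sides → ketone.
  CH(NH2): –NH2 on an sp³ carbon with no adjacent C=O → amine.
  CH(OCOCH3): pendant –OC(=O)CH3: an acyloxy group → ester.
  CH(CHO): pendant –CHO: carbonyl C bonded to C and H → aldehyde.
  CH(CHO): pendant –CHO: carbonyl C bonded to C and H → aldehyde.
  CH(COOH): pendant –COOH: carbonyl C bonded to C and –OH → carboxylic acid.
  CH(CONH2): pendant –CONH2: carbonyl C bonded to C and N → amide.
  CHO: terminal –CHO: carbonyl C bonded to H and C → aldehyde.
Aldehyde appears at: OHC, CH(CHO), CH(CHO), CHO → 4.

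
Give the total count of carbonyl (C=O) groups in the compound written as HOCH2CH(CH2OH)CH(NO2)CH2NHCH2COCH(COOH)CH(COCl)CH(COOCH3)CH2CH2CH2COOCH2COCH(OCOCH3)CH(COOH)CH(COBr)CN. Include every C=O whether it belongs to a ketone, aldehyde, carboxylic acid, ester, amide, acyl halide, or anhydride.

CO: ketone, 1 C=O (running total 1).
CH(COOH): carboxylic acid, 1 C=O (running total 2).
CH(COCl): acyl halide, 1 C=O (running total 3).
CH(COOCH3): ester, 1 C=O (running total 4).
CH2COOCH2: ester, 1 C=O (running total 5).
CO: ketone, 1 C=O (running total 6).
CH(OCOCH3): ester, 1 C=O (running total 7).
CH(COOH): carboxylic acid, 1 C=O (running total 8).
CH(COBr): acyl halide, 1 C=O (running total 9).

9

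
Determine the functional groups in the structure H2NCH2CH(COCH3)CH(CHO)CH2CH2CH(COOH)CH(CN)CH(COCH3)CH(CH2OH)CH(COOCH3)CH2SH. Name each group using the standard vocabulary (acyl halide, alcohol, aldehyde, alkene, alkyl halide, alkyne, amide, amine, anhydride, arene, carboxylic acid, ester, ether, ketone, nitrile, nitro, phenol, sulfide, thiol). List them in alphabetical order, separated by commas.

Taking each segment in turn:
  H2NCH2: –NH2 on an sp³ carbon with no adjacent C=O → amine.
  CH(COCH3): pendant –COCH3: carbonyl C bonded to two carbons → ketone.
  CH(CHO): pendant –CHO: carbonyl C bonded to C and H → aldehyde.
  CH(COOH): pendant –COOH: carbonyl C bonded to C and –OH → carboxylic acid.
  CH(CN): pendant –C≡N: nitrile.
  CH(COCH3): pendant –COCH3: carbonyl C bonded to two carbons → ketone.
  CH(CH2OH): pendant –CH2OH on an sp³ backbone C → alcohol.
  CH(COOCH3): pendant –COOCH3: carbonyl C bonded to C and –OCH3 → ester.
  CH2SH: –SH on an sp³ carbon → thiol.

alcohol, aldehyde, amine, carboxylic acid, ester, ketone, nitrile, thiol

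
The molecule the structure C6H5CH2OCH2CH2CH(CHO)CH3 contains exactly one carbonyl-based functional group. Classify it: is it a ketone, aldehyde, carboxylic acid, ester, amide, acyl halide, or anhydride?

The carbonyl is in the CH(CHO) segment: pendant –CHO: carbonyl C bonded to C and H → aldehyde.

aldehyde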